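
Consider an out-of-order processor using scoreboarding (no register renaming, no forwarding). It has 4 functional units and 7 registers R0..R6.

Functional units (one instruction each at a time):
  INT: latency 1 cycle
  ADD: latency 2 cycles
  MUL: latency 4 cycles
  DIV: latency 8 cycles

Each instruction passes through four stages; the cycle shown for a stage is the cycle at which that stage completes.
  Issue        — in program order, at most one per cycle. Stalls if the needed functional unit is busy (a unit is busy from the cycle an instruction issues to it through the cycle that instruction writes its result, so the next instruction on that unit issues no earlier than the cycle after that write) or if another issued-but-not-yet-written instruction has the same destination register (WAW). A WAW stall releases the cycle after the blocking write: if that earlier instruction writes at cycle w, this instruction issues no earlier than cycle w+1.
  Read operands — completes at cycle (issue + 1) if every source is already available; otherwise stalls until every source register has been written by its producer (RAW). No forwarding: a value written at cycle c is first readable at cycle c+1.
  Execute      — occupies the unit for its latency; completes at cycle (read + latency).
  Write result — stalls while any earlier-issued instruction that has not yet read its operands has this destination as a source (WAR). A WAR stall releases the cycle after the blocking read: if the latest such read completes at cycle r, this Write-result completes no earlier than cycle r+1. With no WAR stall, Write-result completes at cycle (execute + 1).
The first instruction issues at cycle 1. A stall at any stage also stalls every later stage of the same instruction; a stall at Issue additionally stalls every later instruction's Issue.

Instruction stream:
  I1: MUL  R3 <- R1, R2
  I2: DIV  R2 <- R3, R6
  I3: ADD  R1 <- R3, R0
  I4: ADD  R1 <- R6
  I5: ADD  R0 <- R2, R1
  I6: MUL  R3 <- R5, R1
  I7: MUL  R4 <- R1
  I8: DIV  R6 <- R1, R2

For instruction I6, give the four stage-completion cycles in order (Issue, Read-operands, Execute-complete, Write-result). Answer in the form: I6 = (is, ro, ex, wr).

[1] I1 issues→MUL
[2] I1 reads | I2 issues→DIV
[3] I3 issues→ADD
[6] I1 exec-done
[7] I1 writes R3
[8] I2 reads | I3 reads
[10] I3 exec-done
[11] I3 writes R1
[12] I4 issues→ADD
[13] I4 reads
[15] I4 exec-done
[16] I2 exec-done | I4 writes R1
[17] I2 writes R2 | I5 issues→ADD
[18] I5 reads | I6 issues→MUL
[19] I6 reads
[20] I5 exec-done
[21] I5 writes R0
[23] I6 exec-done
[24] I6 writes R3
[25] I7 issues→MUL
[26] I7 reads | I8 issues→DIV
[27] I8 reads
[30] I7 exec-done
[31] I7 writes R4
[35] I8 exec-done
[36] I8 writes R6

I6 = (18, 19, 23, 24)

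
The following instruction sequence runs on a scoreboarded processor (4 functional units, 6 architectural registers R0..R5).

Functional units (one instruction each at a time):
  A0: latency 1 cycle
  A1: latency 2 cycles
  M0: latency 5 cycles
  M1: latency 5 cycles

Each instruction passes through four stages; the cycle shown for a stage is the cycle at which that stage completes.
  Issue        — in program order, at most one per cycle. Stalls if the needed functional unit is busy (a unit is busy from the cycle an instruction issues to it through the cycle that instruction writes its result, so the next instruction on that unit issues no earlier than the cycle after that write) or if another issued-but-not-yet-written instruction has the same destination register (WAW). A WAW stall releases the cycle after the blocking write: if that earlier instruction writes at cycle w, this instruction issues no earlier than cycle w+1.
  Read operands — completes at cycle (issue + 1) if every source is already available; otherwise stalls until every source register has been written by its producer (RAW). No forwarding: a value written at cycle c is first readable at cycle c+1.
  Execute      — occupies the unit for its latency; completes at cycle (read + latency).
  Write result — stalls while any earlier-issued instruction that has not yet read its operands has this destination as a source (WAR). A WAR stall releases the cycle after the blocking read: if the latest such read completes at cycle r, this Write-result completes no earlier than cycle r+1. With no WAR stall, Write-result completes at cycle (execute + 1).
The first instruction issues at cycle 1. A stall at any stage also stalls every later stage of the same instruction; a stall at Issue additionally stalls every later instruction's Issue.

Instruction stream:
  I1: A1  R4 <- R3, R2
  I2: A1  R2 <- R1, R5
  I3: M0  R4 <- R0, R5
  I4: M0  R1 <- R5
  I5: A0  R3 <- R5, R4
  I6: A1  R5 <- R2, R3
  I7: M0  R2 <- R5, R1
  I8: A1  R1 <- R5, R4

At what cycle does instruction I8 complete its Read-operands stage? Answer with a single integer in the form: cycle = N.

cycle = 25

t=1  I1 issues→A1
t=2  I1 reads
t=4  I1 exec-done
t=5  I1 writes R4
t=6  I2 issues→A1
t=7  I2 reads · I3 issues→M0
t=8  I3 reads
t=9  I2 exec-done
t=10  I2 writes R2
t=13  I3 exec-done
t=14  I3 writes R4
t=15  I4 issues→M0
t=16  I4 reads · I5 issues→A0
t=17  I5 reads · I6 issues→A1
t=18  I5 exec-done
t=19  I5 writes R3
t=20  I6 reads
t=21  I4 exec-done
t=22  I4 writes R1 · I6 exec-done
t=23  I6 writes R5 · I7 issues→M0
t=24  I7 reads · I8 issues→A1
t=25  I8 reads
t=27  I8 exec-done
t=28  I8 writes R1
t=29  I7 exec-done
t=30  I7 writes R2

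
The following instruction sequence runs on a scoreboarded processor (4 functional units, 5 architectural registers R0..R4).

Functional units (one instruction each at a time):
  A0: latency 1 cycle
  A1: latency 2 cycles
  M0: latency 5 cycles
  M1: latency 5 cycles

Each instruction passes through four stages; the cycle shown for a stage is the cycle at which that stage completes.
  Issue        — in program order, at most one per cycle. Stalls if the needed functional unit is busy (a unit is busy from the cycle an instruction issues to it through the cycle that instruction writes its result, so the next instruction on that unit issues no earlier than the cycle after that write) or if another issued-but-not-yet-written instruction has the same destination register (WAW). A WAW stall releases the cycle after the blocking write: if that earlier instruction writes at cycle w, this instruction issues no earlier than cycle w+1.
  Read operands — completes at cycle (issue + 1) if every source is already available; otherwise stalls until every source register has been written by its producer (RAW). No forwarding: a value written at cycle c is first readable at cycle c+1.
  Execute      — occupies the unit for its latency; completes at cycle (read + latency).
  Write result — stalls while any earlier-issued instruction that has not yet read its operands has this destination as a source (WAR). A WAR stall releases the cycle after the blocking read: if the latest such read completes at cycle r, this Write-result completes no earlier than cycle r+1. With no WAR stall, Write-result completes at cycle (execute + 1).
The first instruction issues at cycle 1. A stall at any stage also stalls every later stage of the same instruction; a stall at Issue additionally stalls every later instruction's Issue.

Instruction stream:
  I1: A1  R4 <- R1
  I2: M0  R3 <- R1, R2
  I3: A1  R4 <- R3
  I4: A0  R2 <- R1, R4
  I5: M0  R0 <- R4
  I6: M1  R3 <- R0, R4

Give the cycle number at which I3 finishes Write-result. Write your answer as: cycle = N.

cycle = 13

  I1 | 1 | 2 | 4 | 5
  I2 | 2 | 3 | 8 | 9
  I3 | 6 | 10 | 12 | 13   struct: A1 busy until I1 writes@5 · RAW R3: wait I2 write@9
  I4 | 7 | 14 | 15 | 16   RAW R4: wait I3 write@13
  I5 | 10 | 14 | 19 | 20   struct: M0 busy until I2 writes@9 · RAW R4: wait I3 write@13
  I6 | 11 | 21 | 26 | 27   RAW R0: wait I5 write@20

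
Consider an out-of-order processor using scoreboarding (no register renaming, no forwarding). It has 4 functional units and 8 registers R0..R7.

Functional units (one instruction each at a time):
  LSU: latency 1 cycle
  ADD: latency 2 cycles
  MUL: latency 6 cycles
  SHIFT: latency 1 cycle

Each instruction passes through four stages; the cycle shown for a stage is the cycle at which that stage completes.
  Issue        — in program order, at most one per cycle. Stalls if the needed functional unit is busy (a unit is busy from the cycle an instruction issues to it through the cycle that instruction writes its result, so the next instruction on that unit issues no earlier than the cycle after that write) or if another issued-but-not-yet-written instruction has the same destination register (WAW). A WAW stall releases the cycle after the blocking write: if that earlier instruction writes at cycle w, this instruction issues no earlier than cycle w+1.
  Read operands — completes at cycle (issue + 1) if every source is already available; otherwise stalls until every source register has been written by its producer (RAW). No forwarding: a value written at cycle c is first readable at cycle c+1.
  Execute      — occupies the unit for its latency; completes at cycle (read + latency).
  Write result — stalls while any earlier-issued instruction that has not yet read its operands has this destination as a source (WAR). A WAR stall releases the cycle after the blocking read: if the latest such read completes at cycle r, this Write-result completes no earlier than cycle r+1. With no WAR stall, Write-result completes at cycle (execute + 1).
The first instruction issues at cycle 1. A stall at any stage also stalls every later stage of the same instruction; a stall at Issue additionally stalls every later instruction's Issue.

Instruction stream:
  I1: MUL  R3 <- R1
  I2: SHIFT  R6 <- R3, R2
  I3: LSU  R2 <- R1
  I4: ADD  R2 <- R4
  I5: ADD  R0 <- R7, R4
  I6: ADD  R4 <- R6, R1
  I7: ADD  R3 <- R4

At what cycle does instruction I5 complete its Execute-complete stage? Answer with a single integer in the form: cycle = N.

[1] I1 issues→MUL
[2] I1 reads | I2 issues→SHIFT
[3] I3 issues→LSU
[4] I3 reads
[5] I3 exec-done
[8] I1 exec-done
[9] I1 writes R3
[10] I2 reads
[11] I2 exec-done | I3 writes R2
[12] I2 writes R6 | I4 issues→ADD
[13] I4 reads
[15] I4 exec-done
[16] I4 writes R2
[17] I5 issues→ADD
[18] I5 reads
[20] I5 exec-done
[21] I5 writes R0
[22] I6 issues→ADD
[23] I6 reads
[25] I6 exec-done
[26] I6 writes R4
[27] I7 issues→ADD
[28] I7 reads
[30] I7 exec-done
[31] I7 writes R3

cycle = 20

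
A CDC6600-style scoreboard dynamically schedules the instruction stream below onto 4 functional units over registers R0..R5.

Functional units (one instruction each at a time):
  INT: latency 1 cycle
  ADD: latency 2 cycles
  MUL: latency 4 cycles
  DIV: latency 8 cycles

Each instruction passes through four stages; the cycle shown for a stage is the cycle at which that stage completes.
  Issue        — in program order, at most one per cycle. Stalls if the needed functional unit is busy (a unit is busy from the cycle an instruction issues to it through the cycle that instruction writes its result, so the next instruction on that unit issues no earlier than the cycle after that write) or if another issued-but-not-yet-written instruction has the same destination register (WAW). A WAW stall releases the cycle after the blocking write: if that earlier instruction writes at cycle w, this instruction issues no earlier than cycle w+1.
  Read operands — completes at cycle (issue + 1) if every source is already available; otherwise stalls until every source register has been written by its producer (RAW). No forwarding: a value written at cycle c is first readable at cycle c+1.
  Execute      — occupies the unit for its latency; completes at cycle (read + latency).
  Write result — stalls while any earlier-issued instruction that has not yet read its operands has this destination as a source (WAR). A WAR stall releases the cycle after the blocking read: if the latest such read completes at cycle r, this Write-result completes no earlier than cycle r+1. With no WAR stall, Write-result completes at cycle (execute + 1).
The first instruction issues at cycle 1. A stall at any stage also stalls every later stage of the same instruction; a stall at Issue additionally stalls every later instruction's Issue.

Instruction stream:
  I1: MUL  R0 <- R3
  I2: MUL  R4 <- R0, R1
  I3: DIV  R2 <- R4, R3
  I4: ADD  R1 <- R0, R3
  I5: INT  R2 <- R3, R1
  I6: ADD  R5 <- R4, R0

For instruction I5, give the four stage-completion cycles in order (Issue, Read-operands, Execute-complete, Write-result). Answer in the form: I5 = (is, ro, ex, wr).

[I1] 1/2/6/7
[I2] 8/9/13/14  (struct: MUL busy until I1 writes@7)
[I3] 9/15/23/24  (RAW R4: wait I2 write@14)
[I4] 10/11/13/14
[I5] 25/26/27/28  (WAW R2: wait I3 write@24)
[I6] 26/27/29/30

I5 = (25, 26, 27, 28)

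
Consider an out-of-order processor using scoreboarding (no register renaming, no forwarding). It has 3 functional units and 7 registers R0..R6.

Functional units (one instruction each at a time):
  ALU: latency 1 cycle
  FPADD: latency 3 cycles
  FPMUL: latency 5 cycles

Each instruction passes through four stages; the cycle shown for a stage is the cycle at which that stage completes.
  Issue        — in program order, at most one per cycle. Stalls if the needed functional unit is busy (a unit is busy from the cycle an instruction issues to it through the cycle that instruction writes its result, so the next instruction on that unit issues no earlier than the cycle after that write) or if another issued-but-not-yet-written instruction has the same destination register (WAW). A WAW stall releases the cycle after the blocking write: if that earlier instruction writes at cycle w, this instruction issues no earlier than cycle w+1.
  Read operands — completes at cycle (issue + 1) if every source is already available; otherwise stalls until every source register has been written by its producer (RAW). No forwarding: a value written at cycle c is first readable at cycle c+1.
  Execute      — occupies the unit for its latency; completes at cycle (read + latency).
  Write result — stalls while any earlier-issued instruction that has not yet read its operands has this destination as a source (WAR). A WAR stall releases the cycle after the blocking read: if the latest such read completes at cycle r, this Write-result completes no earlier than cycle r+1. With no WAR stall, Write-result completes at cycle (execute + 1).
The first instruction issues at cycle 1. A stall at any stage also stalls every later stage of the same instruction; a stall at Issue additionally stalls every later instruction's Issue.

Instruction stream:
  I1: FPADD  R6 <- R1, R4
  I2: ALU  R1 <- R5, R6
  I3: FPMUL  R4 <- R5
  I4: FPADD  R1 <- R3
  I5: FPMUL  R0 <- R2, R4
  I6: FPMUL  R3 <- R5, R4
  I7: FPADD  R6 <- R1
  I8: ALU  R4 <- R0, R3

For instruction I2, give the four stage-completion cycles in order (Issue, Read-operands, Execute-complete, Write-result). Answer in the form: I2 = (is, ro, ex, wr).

I2 = (2, 7, 8, 9)

c1: I1 issues→FPADD
c2: I1 reads · I2 issues→ALU
c3: I3 issues→FPMUL
c4: I3 reads
c5: I1 exec-done
c6: I1 writes R6
c7: I2 reads
c8: I2 exec-done
c9: I2 writes R1 · I3 exec-done
c10: I3 writes R4 · I4 issues→FPADD
c11: I4 reads · I5 issues→FPMUL
c12: I5 reads
c14: I4 exec-done
c15: I4 writes R1
c17: I5 exec-done
c18: I5 writes R0
c19: I6 issues→FPMUL
c20: I6 reads · I7 issues→FPADD
c21: I7 reads · I8 issues→ALU
c24: I7 exec-done
c25: I6 exec-done · I7 writes R6
c26: I6 writes R3
c27: I8 reads
c28: I8 exec-done
c29: I8 writes R4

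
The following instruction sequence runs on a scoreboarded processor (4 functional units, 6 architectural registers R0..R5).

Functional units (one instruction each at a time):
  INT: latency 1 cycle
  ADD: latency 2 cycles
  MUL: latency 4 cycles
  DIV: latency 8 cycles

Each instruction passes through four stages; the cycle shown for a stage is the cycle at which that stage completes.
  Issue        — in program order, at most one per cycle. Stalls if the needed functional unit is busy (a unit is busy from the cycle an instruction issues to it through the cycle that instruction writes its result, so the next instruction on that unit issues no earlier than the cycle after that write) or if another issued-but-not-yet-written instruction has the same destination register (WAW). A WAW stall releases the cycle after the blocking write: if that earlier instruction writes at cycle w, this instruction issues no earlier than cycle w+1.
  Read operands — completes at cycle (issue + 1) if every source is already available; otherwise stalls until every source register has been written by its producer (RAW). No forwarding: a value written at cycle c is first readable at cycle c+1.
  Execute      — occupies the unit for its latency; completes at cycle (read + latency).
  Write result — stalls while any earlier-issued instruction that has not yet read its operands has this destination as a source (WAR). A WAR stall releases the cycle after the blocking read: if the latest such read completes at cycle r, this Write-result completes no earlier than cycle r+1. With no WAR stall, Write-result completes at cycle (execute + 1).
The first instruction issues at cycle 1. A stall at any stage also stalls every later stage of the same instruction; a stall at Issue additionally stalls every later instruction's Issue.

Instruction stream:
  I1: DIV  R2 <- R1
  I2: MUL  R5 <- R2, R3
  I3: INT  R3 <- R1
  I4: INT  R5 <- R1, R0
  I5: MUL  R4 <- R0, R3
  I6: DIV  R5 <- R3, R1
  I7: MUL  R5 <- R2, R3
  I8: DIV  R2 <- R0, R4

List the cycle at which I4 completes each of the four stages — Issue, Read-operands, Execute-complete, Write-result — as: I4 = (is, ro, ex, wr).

I1: IS=1 RO=2 EX=10 WR=11
I2: IS=2 RO=12 EX=16 WR=17  [RAW R2: wait I1 write@11]
I3: IS=3 RO=4 EX=5 WR=13  [WAR R3: wait I2 read@12]
I4: IS=18 RO=19 EX=20 WR=21  [WAW R5: wait I2 write@17]
I5: IS=19 RO=20 EX=24 WR=25
I6: IS=22 RO=23 EX=31 WR=32  [WAW R5: wait I4 write@21]
I7: IS=33 RO=34 EX=38 WR=39  [WAW R5: wait I6 write@32]
I8: IS=34 RO=35 EX=43 WR=44

I4 = (18, 19, 20, 21)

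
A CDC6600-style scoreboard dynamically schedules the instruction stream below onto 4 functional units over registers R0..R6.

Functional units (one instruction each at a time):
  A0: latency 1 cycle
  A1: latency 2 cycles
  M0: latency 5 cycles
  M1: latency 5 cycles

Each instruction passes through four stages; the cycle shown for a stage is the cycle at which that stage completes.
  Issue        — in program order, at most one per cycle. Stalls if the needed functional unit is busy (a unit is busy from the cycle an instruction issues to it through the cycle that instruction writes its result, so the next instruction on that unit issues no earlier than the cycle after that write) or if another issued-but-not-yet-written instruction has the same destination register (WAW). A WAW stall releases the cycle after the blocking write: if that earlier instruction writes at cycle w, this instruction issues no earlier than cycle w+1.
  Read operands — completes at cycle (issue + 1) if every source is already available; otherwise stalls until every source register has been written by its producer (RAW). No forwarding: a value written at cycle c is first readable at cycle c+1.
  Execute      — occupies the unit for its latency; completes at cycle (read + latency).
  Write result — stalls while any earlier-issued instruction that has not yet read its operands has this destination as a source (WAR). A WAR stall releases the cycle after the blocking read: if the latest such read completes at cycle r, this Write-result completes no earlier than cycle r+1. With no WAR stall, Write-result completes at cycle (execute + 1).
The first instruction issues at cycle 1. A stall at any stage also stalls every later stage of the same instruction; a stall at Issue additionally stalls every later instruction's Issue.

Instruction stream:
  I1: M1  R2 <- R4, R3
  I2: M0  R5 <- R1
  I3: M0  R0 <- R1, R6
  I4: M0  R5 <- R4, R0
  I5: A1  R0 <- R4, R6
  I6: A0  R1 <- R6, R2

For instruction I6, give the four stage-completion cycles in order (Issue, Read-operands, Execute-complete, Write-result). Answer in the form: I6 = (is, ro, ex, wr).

I6 = (20, 21, 22, 23)

1) issue 1, read 2, done 7, write 8
2) issue 2, read 3, done 8, write 9
3) issue 10, read 11, done 16, write 17  <struct: M0 busy until I2 writes@9>
4) issue 18, read 19, done 24, write 25  <struct: M0 busy until I3 writes@17>
5) issue 19, read 20, done 22, write 23
6) issue 20, read 21, done 22, write 23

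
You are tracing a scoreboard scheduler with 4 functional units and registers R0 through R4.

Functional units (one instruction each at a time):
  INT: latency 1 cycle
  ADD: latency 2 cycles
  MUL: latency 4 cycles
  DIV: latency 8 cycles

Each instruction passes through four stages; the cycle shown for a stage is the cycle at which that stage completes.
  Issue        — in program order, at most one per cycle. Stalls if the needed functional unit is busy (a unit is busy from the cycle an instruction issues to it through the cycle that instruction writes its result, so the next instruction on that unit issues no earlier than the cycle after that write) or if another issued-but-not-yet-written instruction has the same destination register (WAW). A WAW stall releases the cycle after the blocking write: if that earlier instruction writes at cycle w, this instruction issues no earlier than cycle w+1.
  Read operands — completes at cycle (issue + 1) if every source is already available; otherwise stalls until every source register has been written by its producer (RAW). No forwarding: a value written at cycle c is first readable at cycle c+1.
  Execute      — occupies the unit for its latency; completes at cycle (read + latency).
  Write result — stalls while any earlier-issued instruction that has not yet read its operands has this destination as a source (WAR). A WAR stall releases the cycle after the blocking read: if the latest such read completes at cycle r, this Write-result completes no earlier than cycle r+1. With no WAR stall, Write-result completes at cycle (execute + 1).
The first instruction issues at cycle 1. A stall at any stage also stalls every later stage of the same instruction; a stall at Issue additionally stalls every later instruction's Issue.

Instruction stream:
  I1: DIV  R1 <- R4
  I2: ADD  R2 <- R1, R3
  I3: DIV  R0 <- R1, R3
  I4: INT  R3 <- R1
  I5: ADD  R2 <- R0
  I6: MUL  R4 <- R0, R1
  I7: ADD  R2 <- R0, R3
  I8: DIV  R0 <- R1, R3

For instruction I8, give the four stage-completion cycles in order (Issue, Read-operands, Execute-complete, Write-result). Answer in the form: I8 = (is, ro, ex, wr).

I8 = (28, 29, 37, 38)

[1] I1→DIV
[2] I1 RO, I2→ADD
[10] I1 EX
[11] I1 WR R1
[12] I2 RO, I3→DIV
[13] I3 RO, I4→INT
[14] I2 EX, I4 RO
[15] I2 WR R2, I4 EX
[16] I4 WR R3, I5→ADD
[17] I6→MUL
[21] I3 EX
[22] I3 WR R0
[23] I5 RO, I6 RO
[25] I5 EX
[26] I5 WR R2
[27] I6 EX, I7→ADD
[28] I6 WR R4, I7 RO, I8→DIV
[29] I8 RO
[30] I7 EX
[31] I7 WR R2
[37] I8 EX
[38] I8 WR R0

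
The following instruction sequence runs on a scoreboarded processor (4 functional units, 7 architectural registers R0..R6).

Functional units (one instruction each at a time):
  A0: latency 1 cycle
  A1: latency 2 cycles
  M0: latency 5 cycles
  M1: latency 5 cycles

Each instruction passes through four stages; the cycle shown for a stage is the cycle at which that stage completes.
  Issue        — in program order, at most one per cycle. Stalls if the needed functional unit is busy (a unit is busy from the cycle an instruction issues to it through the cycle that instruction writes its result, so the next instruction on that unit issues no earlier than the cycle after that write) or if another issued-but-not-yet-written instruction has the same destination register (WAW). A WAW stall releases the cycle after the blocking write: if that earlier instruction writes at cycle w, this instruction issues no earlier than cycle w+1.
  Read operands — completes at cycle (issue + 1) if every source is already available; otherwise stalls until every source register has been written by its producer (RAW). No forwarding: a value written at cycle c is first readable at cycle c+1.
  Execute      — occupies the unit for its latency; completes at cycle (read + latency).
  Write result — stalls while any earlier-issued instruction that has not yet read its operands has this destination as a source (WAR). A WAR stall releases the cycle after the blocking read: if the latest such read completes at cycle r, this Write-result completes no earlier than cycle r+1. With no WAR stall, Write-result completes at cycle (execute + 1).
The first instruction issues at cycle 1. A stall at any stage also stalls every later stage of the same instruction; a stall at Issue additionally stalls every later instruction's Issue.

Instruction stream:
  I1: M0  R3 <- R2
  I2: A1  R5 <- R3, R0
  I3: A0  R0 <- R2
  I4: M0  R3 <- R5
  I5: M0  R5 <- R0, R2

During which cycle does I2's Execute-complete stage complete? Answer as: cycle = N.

cycle = 11

I1  is:1  ro:2  ex:7  wr:8
I2  is:2  ro:9  ex:11  wr:12  — RAW R3: wait I1 write@8
I3  is:3  ro:4  ex:5  wr:10  — WAR R0: wait I2 read@9
I4  is:9  ro:13  ex:18  wr:19  — struct: M0 busy until I1 writes@8, RAW R5: wait I2 write@12
I5  is:20  ro:21  ex:26  wr:27  — struct: M0 busy until I4 writes@19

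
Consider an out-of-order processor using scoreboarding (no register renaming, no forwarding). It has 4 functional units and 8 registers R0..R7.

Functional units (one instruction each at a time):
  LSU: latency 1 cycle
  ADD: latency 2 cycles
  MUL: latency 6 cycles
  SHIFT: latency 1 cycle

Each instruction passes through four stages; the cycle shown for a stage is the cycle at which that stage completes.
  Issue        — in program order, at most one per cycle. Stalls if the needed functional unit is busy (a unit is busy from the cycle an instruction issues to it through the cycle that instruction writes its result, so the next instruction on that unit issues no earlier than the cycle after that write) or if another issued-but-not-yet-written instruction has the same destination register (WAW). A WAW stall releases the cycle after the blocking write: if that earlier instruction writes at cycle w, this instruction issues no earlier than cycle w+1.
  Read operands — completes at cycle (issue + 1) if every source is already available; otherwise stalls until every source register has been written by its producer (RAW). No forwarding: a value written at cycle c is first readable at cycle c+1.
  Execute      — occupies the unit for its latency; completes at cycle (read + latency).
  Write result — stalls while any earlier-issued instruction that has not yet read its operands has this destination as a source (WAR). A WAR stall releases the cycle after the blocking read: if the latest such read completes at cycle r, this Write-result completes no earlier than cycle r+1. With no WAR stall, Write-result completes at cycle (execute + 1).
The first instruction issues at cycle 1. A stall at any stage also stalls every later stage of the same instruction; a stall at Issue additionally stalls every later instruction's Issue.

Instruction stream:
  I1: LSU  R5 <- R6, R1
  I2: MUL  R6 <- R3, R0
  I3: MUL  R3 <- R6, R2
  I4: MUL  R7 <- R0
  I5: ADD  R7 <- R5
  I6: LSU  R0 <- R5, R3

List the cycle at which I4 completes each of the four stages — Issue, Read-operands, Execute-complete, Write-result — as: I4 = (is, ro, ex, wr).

I1  is:1  ro:2  ex:3  wr:4
I2  is:2  ro:3  ex:9  wr:10
I3  is:11  ro:12  ex:18  wr:19  — struct: MUL busy until I2 writes@10
I4  is:20  ro:21  ex:27  wr:28  — struct: MUL busy until I3 writes@19
I5  is:29  ro:30  ex:32  wr:33  — WAW R7: wait I4 write@28
I6  is:30  ro:31  ex:32  wr:33

I4 = (20, 21, 27, 28)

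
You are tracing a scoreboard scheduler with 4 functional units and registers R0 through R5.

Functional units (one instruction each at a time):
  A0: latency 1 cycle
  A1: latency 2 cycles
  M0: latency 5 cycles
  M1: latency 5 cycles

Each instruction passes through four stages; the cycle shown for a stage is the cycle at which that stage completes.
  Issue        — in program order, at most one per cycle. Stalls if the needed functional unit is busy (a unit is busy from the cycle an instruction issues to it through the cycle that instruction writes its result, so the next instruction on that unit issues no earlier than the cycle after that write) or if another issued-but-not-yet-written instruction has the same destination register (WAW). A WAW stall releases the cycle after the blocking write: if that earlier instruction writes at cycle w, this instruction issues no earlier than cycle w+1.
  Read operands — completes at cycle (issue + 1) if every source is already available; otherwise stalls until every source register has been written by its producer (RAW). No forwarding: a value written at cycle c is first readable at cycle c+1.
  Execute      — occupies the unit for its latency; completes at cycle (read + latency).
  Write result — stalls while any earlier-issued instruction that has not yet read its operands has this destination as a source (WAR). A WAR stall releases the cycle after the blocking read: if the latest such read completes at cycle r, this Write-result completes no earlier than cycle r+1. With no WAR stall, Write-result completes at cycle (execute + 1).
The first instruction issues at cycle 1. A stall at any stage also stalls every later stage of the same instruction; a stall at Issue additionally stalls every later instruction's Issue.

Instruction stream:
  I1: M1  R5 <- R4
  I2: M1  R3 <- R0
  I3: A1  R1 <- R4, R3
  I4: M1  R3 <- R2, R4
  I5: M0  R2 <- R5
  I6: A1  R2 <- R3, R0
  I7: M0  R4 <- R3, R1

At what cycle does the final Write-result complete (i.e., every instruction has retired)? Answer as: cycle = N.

  I1 | 1 | 2 | 7 | 8
  I2 | 9 | 10 | 15 | 16   struct: M1 busy until I1 writes@8
  I3 | 10 | 17 | 19 | 20   RAW R3: wait I2 write@16
  I4 | 17 | 18 | 23 | 24   struct: M1 busy until I2 writes@16
  I5 | 18 | 19 | 24 | 25
  I6 | 26 | 27 | 29 | 30   WAW R2: wait I5 write@25
  I7 | 27 | 28 | 33 | 34

cycle = 34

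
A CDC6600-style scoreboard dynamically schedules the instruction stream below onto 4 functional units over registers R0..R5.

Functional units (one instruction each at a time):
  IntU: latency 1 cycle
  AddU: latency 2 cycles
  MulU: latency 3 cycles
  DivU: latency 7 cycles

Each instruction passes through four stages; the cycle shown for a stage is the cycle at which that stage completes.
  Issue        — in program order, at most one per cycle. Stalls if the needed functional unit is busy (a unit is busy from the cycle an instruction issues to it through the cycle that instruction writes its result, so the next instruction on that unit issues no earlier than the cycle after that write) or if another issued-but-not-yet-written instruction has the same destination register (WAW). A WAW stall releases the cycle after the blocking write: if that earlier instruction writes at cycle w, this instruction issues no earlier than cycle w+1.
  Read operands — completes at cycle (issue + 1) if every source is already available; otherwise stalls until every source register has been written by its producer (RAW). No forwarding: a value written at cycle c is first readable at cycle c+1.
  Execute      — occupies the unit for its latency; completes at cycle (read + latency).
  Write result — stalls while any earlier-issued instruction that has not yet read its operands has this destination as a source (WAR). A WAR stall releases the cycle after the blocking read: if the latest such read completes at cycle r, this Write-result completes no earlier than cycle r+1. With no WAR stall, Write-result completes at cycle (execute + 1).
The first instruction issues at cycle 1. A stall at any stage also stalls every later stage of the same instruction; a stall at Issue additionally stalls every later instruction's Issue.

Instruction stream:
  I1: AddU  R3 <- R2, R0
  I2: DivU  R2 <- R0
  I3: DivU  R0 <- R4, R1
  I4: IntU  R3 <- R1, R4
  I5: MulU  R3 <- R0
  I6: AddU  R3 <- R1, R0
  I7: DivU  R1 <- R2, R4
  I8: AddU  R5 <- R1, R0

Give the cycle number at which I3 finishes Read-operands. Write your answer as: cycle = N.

cycle = 13

c1: I1 issues→AddU
c2: I1 reads; I2 issues→DivU
c3: I2 reads
c4: I1 exec-done
c5: I1 writes R3
c10: I2 exec-done
c11: I2 writes R2
c12: I3 issues→DivU
c13: I3 reads; I4 issues→IntU
c14: I4 reads
c15: I4 exec-done
c16: I4 writes R3
c17: I5 issues→MulU
c20: I3 exec-done
c21: I3 writes R0
c22: I5 reads
c25: I5 exec-done
c26: I5 writes R3
c27: I6 issues→AddU
c28: I6 reads; I7 issues→DivU
c29: I7 reads
c30: I6 exec-done
c31: I6 writes R3
c32: I8 issues→AddU
c36: I7 exec-done
c37: I7 writes R1
c38: I8 reads
c40: I8 exec-done
c41: I8 writes R5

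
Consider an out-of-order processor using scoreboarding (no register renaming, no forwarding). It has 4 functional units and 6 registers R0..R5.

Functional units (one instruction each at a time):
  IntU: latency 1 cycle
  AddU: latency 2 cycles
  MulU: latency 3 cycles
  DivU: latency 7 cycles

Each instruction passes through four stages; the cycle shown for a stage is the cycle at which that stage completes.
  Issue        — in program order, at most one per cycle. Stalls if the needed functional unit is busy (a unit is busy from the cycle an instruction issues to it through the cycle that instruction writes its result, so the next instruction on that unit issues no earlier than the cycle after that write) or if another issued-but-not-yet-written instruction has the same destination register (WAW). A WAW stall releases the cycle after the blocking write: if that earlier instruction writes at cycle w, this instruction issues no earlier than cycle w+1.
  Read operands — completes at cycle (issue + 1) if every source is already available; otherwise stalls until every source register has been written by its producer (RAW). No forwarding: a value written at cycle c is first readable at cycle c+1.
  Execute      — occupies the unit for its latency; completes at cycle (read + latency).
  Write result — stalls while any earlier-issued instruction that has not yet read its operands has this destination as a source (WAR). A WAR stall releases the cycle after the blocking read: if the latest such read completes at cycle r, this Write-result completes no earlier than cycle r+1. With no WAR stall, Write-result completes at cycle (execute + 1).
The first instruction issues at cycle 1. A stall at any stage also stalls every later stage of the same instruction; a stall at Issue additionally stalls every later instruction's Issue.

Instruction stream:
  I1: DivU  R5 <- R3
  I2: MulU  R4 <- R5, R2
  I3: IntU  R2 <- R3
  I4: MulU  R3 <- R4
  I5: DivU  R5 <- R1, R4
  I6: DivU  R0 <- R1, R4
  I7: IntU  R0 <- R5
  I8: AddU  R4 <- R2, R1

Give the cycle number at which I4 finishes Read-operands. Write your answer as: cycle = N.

cycle = 17

[1] I1 dispatched to DivU
[2] I1 operands ready | I2 dispatched to MulU
[3] I3 dispatched to IntU
[4] I3 operands ready
[5] I3 complete
[9] I1 complete
[10] R5←I1
[11] I2 operands ready
[12] R2←I3
[14] I2 complete
[15] R4←I2
[16] I4 dispatched to MulU
[17] I4 operands ready | I5 dispatched to DivU
[18] I5 operands ready
[20] I4 complete
[21] R3←I4
[25] I5 complete
[26] R5←I5
[27] I6 dispatched to DivU
[28] I6 operands ready
[35] I6 complete
[36] R0←I6
[37] I7 dispatched to IntU
[38] I7 operands ready | I8 dispatched to AddU
[39] I7 complete | I8 operands ready
[40] R0←I7
[41] I8 complete
[42] R4←I8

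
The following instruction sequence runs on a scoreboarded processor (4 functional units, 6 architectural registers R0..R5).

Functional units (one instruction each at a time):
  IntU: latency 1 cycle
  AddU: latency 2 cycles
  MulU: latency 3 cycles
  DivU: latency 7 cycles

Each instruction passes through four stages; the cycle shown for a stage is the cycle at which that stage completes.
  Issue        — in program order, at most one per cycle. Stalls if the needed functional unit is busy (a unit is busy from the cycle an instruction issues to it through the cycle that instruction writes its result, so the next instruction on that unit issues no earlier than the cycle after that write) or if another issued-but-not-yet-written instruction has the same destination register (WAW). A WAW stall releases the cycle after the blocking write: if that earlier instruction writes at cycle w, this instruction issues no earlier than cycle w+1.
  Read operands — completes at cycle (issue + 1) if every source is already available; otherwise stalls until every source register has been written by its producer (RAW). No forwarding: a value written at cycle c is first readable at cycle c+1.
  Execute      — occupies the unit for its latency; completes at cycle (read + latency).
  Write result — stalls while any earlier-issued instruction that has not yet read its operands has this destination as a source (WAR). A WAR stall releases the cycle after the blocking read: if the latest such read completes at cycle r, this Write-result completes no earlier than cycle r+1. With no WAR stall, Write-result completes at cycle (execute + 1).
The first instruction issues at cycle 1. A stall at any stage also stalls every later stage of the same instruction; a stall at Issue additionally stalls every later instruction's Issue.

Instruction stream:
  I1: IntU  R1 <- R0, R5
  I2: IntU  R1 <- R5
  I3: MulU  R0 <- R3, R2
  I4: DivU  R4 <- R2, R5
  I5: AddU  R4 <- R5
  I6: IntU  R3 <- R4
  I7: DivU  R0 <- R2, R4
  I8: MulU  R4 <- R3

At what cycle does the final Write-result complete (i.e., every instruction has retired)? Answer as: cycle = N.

  I1 | 1 | 2 | 3 | 4
  I2 | 5 | 6 | 7 | 8   struct: IntU busy until I1 writes@4
  I3 | 6 | 7 | 10 | 11
  I4 | 7 | 8 | 15 | 16
  I5 | 17 | 18 | 20 | 21   WAW R4: wait I4 write@16
  I6 | 18 | 22 | 23 | 24   RAW R4: wait I5 write@21
  I7 | 19 | 22 | 29 | 30   RAW R4: wait I5 write@21
  I8 | 22 | 25 | 28 | 29   WAW R4: wait I5 write@21 · RAW R3: wait I6 write@24

cycle = 30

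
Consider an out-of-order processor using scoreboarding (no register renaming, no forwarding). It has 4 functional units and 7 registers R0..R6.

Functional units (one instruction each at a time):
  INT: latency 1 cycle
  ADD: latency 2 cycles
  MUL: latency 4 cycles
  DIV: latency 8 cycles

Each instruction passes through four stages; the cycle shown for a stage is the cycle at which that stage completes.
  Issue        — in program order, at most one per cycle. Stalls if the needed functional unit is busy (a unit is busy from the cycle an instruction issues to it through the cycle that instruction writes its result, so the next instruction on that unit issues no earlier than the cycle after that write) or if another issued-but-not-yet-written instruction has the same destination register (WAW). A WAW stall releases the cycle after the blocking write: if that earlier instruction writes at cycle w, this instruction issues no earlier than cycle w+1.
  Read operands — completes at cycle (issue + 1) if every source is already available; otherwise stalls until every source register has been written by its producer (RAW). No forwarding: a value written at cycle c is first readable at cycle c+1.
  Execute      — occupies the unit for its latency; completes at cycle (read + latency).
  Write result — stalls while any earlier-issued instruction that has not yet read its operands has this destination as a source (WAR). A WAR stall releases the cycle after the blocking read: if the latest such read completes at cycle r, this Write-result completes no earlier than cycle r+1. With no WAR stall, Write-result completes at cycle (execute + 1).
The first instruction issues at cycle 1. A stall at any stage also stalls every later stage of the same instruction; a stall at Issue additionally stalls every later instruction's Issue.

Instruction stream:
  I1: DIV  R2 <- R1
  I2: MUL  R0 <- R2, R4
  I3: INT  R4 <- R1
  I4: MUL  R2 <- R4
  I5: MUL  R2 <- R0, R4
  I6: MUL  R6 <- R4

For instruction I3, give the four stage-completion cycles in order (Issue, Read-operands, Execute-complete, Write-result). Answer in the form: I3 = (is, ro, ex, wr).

I3 = (3, 4, 5, 13)

I1 -> (1, 2, 10, 11)
I2 -> (2, 12, 16, 17)  // RAW R2: wait I1 write@11
I3 -> (3, 4, 5, 13)  // WAR R4: wait I2 read@12
I4 -> (18, 19, 23, 24)  // struct: MUL busy until I2 writes@17
I5 -> (25, 26, 30, 31)  // struct: MUL busy until I4 writes@24
I6 -> (32, 33, 37, 38)  // struct: MUL busy until I5 writes@31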